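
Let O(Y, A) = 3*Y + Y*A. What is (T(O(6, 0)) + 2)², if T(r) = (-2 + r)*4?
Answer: 4356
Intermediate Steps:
O(Y, A) = 3*Y + A*Y
T(r) = -8 + 4*r
(T(O(6, 0)) + 2)² = ((-8 + 4*(6*(3 + 0))) + 2)² = ((-8 + 4*(6*3)) + 2)² = ((-8 + 4*18) + 2)² = ((-8 + 72) + 2)² = (64 + 2)² = 66² = 4356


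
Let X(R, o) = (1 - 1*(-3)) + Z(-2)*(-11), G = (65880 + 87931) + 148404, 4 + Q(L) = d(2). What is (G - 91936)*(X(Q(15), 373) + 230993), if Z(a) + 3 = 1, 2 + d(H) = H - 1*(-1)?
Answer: 48578444301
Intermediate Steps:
d(H) = -1 + H (d(H) = -2 + (H - 1*(-1)) = -2 + (H + 1) = -2 + (1 + H) = -1 + H)
Q(L) = -3 (Q(L) = -4 + (-1 + 2) = -4 + 1 = -3)
Z(a) = -2 (Z(a) = -3 + 1 = -2)
G = 302215 (G = 153811 + 148404 = 302215)
X(R, o) = 26 (X(R, o) = (1 - 1*(-3)) - 2*(-11) = (1 + 3) + 22 = 4 + 22 = 26)
(G - 91936)*(X(Q(15), 373) + 230993) = (302215 - 91936)*(26 + 230993) = 210279*231019 = 48578444301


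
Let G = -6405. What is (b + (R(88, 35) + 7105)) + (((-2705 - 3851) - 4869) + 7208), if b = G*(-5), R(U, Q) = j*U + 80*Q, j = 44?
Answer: 41585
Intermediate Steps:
R(U, Q) = 44*U + 80*Q
b = 32025 (b = -6405*(-5) = 32025)
(b + (R(88, 35) + 7105)) + (((-2705 - 3851) - 4869) + 7208) = (32025 + ((44*88 + 80*35) + 7105)) + (((-2705 - 3851) - 4869) + 7208) = (32025 + ((3872 + 2800) + 7105)) + ((-6556 - 4869) + 7208) = (32025 + (6672 + 7105)) + (-11425 + 7208) = (32025 + 13777) - 4217 = 45802 - 4217 = 41585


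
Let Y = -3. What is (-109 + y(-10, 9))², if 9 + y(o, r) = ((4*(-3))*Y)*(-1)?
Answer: 23716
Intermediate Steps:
y(o, r) = -45 (y(o, r) = -9 + ((4*(-3))*(-3))*(-1) = -9 - 12*(-3)*(-1) = -9 + 36*(-1) = -9 - 36 = -45)
(-109 + y(-10, 9))² = (-109 - 45)² = (-154)² = 23716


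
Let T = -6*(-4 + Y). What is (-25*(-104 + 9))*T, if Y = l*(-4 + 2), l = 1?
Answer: 85500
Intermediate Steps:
Y = -2 (Y = 1*(-4 + 2) = 1*(-2) = -2)
T = 36 (T = -6*(-4 - 2) = -6*(-6) = 36)
(-25*(-104 + 9))*T = -25*(-104 + 9)*36 = -25*(-95)*36 = 2375*36 = 85500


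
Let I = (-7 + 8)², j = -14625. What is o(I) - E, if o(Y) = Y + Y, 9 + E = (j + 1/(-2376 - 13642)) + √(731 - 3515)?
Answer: 234439449/16018 - 4*I*√174 ≈ 14636.0 - 52.764*I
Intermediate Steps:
E = -234407413/16018 + 4*I*√174 (E = -9 + ((-14625 + 1/(-2376 - 13642)) + √(731 - 3515)) = -9 + ((-14625 + 1/(-16018)) + √(-2784)) = -9 + ((-14625 - 1/16018) + 4*I*√174) = -9 + (-234263251/16018 + 4*I*√174) = -234407413/16018 + 4*I*√174 ≈ -14634.0 + 52.764*I)
I = 1 (I = 1² = 1)
o(Y) = 2*Y
o(I) - E = 2*1 - (-234407413/16018 + 4*I*√174) = 2 + (234407413/16018 - 4*I*√174) = 234439449/16018 - 4*I*√174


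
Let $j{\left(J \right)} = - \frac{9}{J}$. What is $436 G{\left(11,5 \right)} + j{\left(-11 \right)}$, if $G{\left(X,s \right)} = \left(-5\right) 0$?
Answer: $\frac{9}{11} \approx 0.81818$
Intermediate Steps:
$G{\left(X,s \right)} = 0$
$436 G{\left(11,5 \right)} + j{\left(-11 \right)} = 436 \cdot 0 - \frac{9}{-11} = 0 - - \frac{9}{11} = 0 + \frac{9}{11} = \frac{9}{11}$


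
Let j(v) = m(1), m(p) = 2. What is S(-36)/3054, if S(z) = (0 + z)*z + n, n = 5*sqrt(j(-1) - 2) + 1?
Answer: 1297/3054 ≈ 0.42469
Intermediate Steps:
j(v) = 2
n = 1 (n = 5*sqrt(2 - 2) + 1 = 5*sqrt(0) + 1 = 5*0 + 1 = 0 + 1 = 1)
S(z) = 1 + z**2 (S(z) = (0 + z)*z + 1 = z*z + 1 = z**2 + 1 = 1 + z**2)
S(-36)/3054 = (1 + (-36)**2)/3054 = (1 + 1296)*(1/3054) = 1297*(1/3054) = 1297/3054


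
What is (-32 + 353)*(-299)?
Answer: -95979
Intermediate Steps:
(-32 + 353)*(-299) = 321*(-299) = -95979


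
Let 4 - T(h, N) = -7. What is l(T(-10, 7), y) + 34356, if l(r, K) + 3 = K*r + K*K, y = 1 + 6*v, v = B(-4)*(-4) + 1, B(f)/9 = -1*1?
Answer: 86535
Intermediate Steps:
B(f) = -9 (B(f) = 9*(-1*1) = 9*(-1) = -9)
v = 37 (v = -9*(-4) + 1 = 36 + 1 = 37)
T(h, N) = 11 (T(h, N) = 4 - 1*(-7) = 4 + 7 = 11)
y = 223 (y = 1 + 6*37 = 1 + 222 = 223)
l(r, K) = -3 + K² + K*r (l(r, K) = -3 + (K*r + K*K) = -3 + (K*r + K²) = -3 + (K² + K*r) = -3 + K² + K*r)
l(T(-10, 7), y) + 34356 = (-3 + 223² + 223*11) + 34356 = (-3 + 49729 + 2453) + 34356 = 52179 + 34356 = 86535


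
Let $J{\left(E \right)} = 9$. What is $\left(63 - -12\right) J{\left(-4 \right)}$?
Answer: $675$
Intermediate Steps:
$\left(63 - -12\right) J{\left(-4 \right)} = \left(63 - -12\right) 9 = \left(63 + 12\right) 9 = 75 \cdot 9 = 675$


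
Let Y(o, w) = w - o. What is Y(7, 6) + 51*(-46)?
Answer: -2347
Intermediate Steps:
Y(7, 6) + 51*(-46) = (6 - 1*7) + 51*(-46) = (6 - 7) - 2346 = -1 - 2346 = -2347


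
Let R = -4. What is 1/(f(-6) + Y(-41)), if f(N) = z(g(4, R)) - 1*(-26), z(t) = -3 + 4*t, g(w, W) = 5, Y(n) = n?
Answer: 1/2 ≈ 0.50000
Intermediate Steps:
f(N) = 43 (f(N) = (-3 + 4*5) - 1*(-26) = (-3 + 20) + 26 = 17 + 26 = 43)
1/(f(-6) + Y(-41)) = 1/(43 - 41) = 1/2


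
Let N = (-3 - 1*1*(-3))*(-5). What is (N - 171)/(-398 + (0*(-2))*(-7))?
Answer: 171/398 ≈ 0.42965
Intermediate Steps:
N = 0 (N = (-3 - 1*(-3))*(-5) = (-3 + 3)*(-5) = 0*(-5) = 0)
(N - 171)/(-398 + (0*(-2))*(-7)) = (0 - 171)/(-398 + (0*(-2))*(-7)) = -171/(-398 + 0*(-7)) = -171/(-398 + 0) = -171/(-398) = -171*(-1/398) = 171/398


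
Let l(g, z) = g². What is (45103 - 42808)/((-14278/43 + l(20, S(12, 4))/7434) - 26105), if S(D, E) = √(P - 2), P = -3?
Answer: -366812145/4225450981 ≈ -0.086810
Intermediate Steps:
S(D, E) = I*√5 (S(D, E) = √(-3 - 2) = √(-5) = I*√5)
(45103 - 42808)/((-14278/43 + l(20, S(12, 4))/7434) - 26105) = (45103 - 42808)/((-14278/43 + 20²/7434) - 26105) = 2295/((-14278*1/43 + 400*(1/7434)) - 26105) = 2295/((-14278/43 + 200/3717) - 26105) = 2295/(-53062726/159831 - 26105) = 2295/(-4225450981/159831) = 2295*(-159831/4225450981) = -366812145/4225450981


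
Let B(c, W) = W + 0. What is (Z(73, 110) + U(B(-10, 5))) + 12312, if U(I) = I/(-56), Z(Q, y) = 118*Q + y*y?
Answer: 1849451/56 ≈ 33026.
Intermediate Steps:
B(c, W) = W
Z(Q, y) = y² + 118*Q (Z(Q, y) = 118*Q + y² = y² + 118*Q)
U(I) = -I/56 (U(I) = I*(-1/56) = -I/56)
(Z(73, 110) + U(B(-10, 5))) + 12312 = ((110² + 118*73) - 1/56*5) + 12312 = ((12100 + 8614) - 5/56) + 12312 = (20714 - 5/56) + 12312 = 1159979/56 + 12312 = 1849451/56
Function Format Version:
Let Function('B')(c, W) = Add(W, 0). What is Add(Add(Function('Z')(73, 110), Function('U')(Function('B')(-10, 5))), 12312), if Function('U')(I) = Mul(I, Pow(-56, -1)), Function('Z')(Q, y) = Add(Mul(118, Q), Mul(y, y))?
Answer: Rational(1849451, 56) ≈ 33026.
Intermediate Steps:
Function('B')(c, W) = W
Function('Z')(Q, y) = Add(Pow(y, 2), Mul(118, Q)) (Function('Z')(Q, y) = Add(Mul(118, Q), Pow(y, 2)) = Add(Pow(y, 2), Mul(118, Q)))
Function('U')(I) = Mul(Rational(-1, 56), I) (Function('U')(I) = Mul(I, Rational(-1, 56)) = Mul(Rational(-1, 56), I))
Add(Add(Function('Z')(73, 110), Function('U')(Function('B')(-10, 5))), 12312) = Add(Add(Add(Pow(110, 2), Mul(118, 73)), Mul(Rational(-1, 56), 5)), 12312) = Add(Add(Add(12100, 8614), Rational(-5, 56)), 12312) = Add(Add(20714, Rational(-5, 56)), 12312) = Add(Rational(1159979, 56), 12312) = Rational(1849451, 56)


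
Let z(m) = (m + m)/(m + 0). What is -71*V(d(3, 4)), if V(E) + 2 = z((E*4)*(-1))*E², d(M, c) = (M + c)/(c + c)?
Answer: 1065/32 ≈ 33.281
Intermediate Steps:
z(m) = 2 (z(m) = (2*m)/m = 2)
d(M, c) = (M + c)/(2*c) (d(M, c) = (M + c)/((2*c)) = (M + c)*(1/(2*c)) = (M + c)/(2*c))
V(E) = -2 + 2*E²
-71*V(d(3, 4)) = -71*(-2 + 2*((½)*(3 + 4)/4)²) = -71*(-2 + 2*((½)*(¼)*7)²) = -71*(-2 + 2*(7/8)²) = -71*(-2 + 2*(49/64)) = -71*(-2 + 49/32) = -71*(-15/32) = 1065/32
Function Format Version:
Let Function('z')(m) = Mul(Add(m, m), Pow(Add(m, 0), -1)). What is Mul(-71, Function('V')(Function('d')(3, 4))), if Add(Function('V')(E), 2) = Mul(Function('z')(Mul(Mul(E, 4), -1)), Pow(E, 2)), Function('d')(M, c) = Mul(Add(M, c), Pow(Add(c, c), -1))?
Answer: Rational(1065, 32) ≈ 33.281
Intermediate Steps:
Function('z')(m) = 2 (Function('z')(m) = Mul(Mul(2, m), Pow(m, -1)) = 2)
Function('d')(M, c) = Mul(Rational(1, 2), Pow(c, -1), Add(M, c)) (Function('d')(M, c) = Mul(Add(M, c), Pow(Mul(2, c), -1)) = Mul(Add(M, c), Mul(Rational(1, 2), Pow(c, -1))) = Mul(Rational(1, 2), Pow(c, -1), Add(M, c)))
Function('V')(E) = Add(-2, Mul(2, Pow(E, 2)))
Mul(-71, Function('V')(Function('d')(3, 4))) = Mul(-71, Add(-2, Mul(2, Pow(Mul(Rational(1, 2), Pow(4, -1), Add(3, 4)), 2)))) = Mul(-71, Add(-2, Mul(2, Pow(Mul(Rational(1, 2), Rational(1, 4), 7), 2)))) = Mul(-71, Add(-2, Mul(2, Pow(Rational(7, 8), 2)))) = Mul(-71, Add(-2, Mul(2, Rational(49, 64)))) = Mul(-71, Add(-2, Rational(49, 32))) = Mul(-71, Rational(-15, 32)) = Rational(1065, 32)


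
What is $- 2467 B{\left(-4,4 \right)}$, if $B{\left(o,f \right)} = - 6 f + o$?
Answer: $69076$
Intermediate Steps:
$B{\left(o,f \right)} = o - 6 f$
$- 2467 B{\left(-4,4 \right)} = - 2467 \left(-4 - 24\right) = \left(-2467\right) \left(-28\right) = 69076$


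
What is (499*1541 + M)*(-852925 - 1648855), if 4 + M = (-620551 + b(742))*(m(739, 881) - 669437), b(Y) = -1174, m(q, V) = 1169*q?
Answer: 302455555624167100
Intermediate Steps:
M = -120896913154 (M = -4 + (-620551 - 1174)*(1169*739 - 669437) = -4 - 621725*(863891 - 669437) = -4 - 621725*194454 = -4 - 120896913150 = -120896913154)
(499*1541 + M)*(-852925 - 1648855) = (499*1541 - 120896913154)*(-852925 - 1648855) = (768959 - 120896913154)*(-2501780) = -120896144195*(-2501780) = 302455555624167100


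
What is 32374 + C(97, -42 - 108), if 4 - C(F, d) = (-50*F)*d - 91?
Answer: -695031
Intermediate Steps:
C(F, d) = 95 + 50*F*d (C(F, d) = 4 - ((-50*F)*d - 91) = 4 - (-50*F*d - 91) = 4 - (-91 - 50*F*d) = 4 + (91 + 50*F*d) = 95 + 50*F*d)
32374 + C(97, -42 - 108) = 32374 + (95 + 50*97*(-42 - 108)) = 32374 + (95 + 50*97*(-150)) = 32374 + (95 - 727500) = 32374 - 727405 = -695031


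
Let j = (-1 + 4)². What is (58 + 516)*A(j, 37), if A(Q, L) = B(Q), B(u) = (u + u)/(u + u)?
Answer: 574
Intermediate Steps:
B(u) = 1 (B(u) = (2*u)/((2*u)) = (2*u)*(1/(2*u)) = 1)
j = 9 (j = 3² = 9)
A(Q, L) = 1
(58 + 516)*A(j, 37) = (58 + 516)*1 = 574*1 = 574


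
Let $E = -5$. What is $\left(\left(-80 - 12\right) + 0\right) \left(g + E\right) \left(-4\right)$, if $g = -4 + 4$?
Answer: $-1840$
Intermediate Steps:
$g = 0$
$\left(\left(-80 - 12\right) + 0\right) \left(g + E\right) \left(-4\right) = \left(\left(-80 - 12\right) + 0\right) \left(0 - 5\right) \left(-4\right) = \left(-92 + 0\right) \left(\left(-5\right) \left(-4\right)\right) = \left(-92\right) 20 = -1840$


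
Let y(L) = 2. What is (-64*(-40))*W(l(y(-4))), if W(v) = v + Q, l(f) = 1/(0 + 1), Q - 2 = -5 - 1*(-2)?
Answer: 0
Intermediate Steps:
Q = -1 (Q = 2 + (-5 - 1*(-2)) = 2 + (-5 + 2) = 2 - 3 = -1)
l(f) = 1 (l(f) = 1/1 = 1)
W(v) = -1 + v (W(v) = v - 1 = -1 + v)
(-64*(-40))*W(l(y(-4))) = (-64*(-40))*(-1 + 1) = 2560*0 = 0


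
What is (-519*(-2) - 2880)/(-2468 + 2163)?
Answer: 1842/305 ≈ 6.0393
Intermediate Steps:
(-519*(-2) - 2880)/(-2468 + 2163) = (1038 - 2880)/(-305) = -1842*(-1/305) = 1842/305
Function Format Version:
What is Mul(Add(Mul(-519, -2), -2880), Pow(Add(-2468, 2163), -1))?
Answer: Rational(1842, 305) ≈ 6.0393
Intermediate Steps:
Mul(Add(Mul(-519, -2), -2880), Pow(Add(-2468, 2163), -1)) = Mul(Add(1038, -2880), Pow(-305, -1)) = Mul(-1842, Rational(-1, 305)) = Rational(1842, 305)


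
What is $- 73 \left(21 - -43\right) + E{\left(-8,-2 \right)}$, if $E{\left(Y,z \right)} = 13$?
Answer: $-4659$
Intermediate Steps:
$- 73 \left(21 - -43\right) + E{\left(-8,-2 \right)} = - 73 \left(21 - -43\right) + 13 = - 73 \left(21 + 43\right) + 13 = \left(-73\right) 64 + 13 = -4672 + 13 = -4659$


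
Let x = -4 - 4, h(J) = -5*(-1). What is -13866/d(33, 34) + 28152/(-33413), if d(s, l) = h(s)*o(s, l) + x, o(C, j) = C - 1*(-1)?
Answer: -77977547/902151 ≈ -86.435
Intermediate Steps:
o(C, j) = 1 + C (o(C, j) = C + 1 = 1 + C)
h(J) = 5
x = -8
d(s, l) = -3 + 5*s (d(s, l) = 5*(1 + s) - 8 = (5 + 5*s) - 8 = -3 + 5*s)
-13866/d(33, 34) + 28152/(-33413) = -13866/(-3 + 5*33) + 28152/(-33413) = -13866/(-3 + 165) + 28152*(-1/33413) = -13866/162 - 28152/33413 = -13866*1/162 - 28152/33413 = -2311/27 - 28152/33413 = -77977547/902151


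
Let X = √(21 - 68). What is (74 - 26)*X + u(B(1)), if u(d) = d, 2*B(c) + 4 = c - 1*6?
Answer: -9/2 + 48*I*√47 ≈ -4.5 + 329.07*I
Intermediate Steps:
B(c) = -5 + c/2 (B(c) = -2 + (c - 1*6)/2 = -2 + (c - 6)/2 = -2 + (-6 + c)/2 = -2 + (-3 + c/2) = -5 + c/2)
X = I*√47 (X = √(-47) = I*√47 ≈ 6.8557*I)
(74 - 26)*X + u(B(1)) = (74 - 26)*(I*√47) + (-5 + (½)*1) = 48*(I*√47) + (-5 + ½) = 48*I*√47 - 9/2 = -9/2 + 48*I*√47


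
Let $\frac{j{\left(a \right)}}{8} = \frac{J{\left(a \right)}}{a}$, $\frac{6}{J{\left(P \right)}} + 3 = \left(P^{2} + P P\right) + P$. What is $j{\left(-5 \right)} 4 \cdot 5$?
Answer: $- \frac{32}{7} \approx -4.5714$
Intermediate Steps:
$J{\left(P \right)} = \frac{6}{-3 + P + 2 P^{2}}$ ($J{\left(P \right)} = \frac{6}{-3 + \left(\left(P^{2} + P P\right) + P\right)} = \frac{6}{-3 + \left(\left(P^{2} + P^{2}\right) + P\right)} = \frac{6}{-3 + \left(2 P^{2} + P\right)} = \frac{6}{-3 + \left(P + 2 P^{2}\right)} = \frac{6}{-3 + P + 2 P^{2}}$)
$j{\left(a \right)} = \frac{48}{a \left(-3 + a + 2 a^{2}\right)}$ ($j{\left(a \right)} = 8 \frac{6 \frac{1}{-3 + a + 2 a^{2}}}{a} = 8 \frac{6}{a \left(-3 + a + 2 a^{2}\right)} = \frac{48}{a \left(-3 + a + 2 a^{2}\right)}$)
$j{\left(-5 \right)} 4 \cdot 5 = \frac{48}{\left(-5\right) \left(-3 - 5 + 2 \left(-5\right)^{2}\right)} 4 \cdot 5 = 48 \left(- \frac{1}{5}\right) \frac{1}{-3 - 5 + 2 \cdot 25} \cdot 20 = 48 \left(- \frac{1}{5}\right) \frac{1}{-3 - 5 + 50} \cdot 20 = 48 \left(- \frac{1}{5}\right) \frac{1}{42} \cdot 20 = \left(- \frac{8}{35}\right) 20 = - \frac{32}{7}$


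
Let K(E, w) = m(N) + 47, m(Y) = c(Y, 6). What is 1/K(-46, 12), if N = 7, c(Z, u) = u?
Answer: 1/53 ≈ 0.018868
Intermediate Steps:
m(Y) = 6
K(E, w) = 53 (K(E, w) = 6 + 47 = 53)
1/K(-46, 12) = 1/53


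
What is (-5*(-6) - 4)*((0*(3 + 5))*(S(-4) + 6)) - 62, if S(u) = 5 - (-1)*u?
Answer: -62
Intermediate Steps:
S(u) = 5 + u
(-5*(-6) - 4)*((0*(3 + 5))*(S(-4) + 6)) - 62 = (-5*(-6) - 4)*((0*(3 + 5))*((5 - 4) + 6)) - 62 = (30 - 4)*((0*8)*(1 + 6)) - 62 = 26*(0*7) - 62 = 26*0 - 62 = 0 - 62 = -62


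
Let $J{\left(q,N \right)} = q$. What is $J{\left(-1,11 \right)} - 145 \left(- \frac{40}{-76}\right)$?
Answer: $- \frac{1469}{19} \approx -77.316$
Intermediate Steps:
$J{\left(-1,11 \right)} - 145 \left(- \frac{40}{-76}\right) = -1 - 145 \left(- \frac{40}{-76}\right) = -1 - 145 \left(\left(-40\right) \left(- \frac{1}{76}\right)\right) = -1 - \frac{1450}{19} = - \frac{1469}{19}$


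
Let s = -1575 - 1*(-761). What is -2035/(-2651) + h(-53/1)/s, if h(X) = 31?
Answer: 143119/196174 ≈ 0.72955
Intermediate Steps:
s = -814 (s = -1575 + 761 = -814)
-2035/(-2651) + h(-53/1)/s = -2035/(-2651) + 31/(-814) = -2035*(-1/2651) + 31*(-1/814) = 185/241 - 31/814 = 143119/196174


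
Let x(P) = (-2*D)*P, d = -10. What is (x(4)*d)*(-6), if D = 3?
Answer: -1440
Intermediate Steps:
x(P) = -6*P (x(P) = (-2*3)*P = -6*P)
(x(4)*d)*(-6) = (-6*4*(-10))*(-6) = -24*(-10)*(-6) = 240*(-6) = -1440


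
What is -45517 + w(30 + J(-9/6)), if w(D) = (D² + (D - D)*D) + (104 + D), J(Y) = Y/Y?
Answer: -44421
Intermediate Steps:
J(Y) = 1
w(D) = 104 + D + D² (w(D) = (D² + 0*D) + (104 + D) = (D² + 0) + (104 + D) = D² + (104 + D) = 104 + D + D²)
-45517 + w(30 + J(-9/6)) = -45517 + (104 + (30 + 1) + (30 + 1)²) = -45517 + (104 + 31 + 31²) = -45517 + (104 + 31 + 961) = -45517 + 1096 = -44421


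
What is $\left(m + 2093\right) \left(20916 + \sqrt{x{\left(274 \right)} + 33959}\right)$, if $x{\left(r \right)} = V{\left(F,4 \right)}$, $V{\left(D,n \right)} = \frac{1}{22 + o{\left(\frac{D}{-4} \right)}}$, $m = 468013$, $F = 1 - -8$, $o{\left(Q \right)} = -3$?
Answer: $9832737096 + \frac{470106 \sqrt{12259218}}{19} \approx 9.9194 \cdot 10^{9}$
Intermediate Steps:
$F = 9$ ($F = 1 + 8 = 9$)
$V{\left(D,n \right)} = \frac{1}{19}$ ($V{\left(D,n \right)} = \frac{1}{22 - 3} = \frac{1}{19}$)
$x{\left(r \right)} = \frac{1}{19}$
$\left(m + 2093\right) \left(20916 + \sqrt{x{\left(274 \right)} + 33959}\right) = \left(468013 + 2093\right) \left(20916 + \sqrt{\frac{1}{19} + 33959}\right) = 470106 \left(20916 + \sqrt{\frac{645222}{19}}\right) = 470106 \left(20916 + \frac{\sqrt{12259218}}{19}\right) = 9832737096 + \frac{470106 \sqrt{12259218}}{19}$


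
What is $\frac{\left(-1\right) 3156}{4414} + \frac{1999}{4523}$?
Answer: $- \frac{2725501}{9982261} \approx -0.27303$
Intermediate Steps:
$\frac{\left(-1\right) 3156}{4414} + \frac{1999}{4523} = \left(-3156\right) \frac{1}{4414} + 1999 \cdot \frac{1}{4523} = - \frac{1578}{2207} + \frac{1999}{4523} = - \frac{2725501}{9982261}$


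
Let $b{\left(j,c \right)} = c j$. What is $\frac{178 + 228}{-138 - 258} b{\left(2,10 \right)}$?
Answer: $- \frac{2030}{99} \approx -20.505$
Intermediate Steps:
$\frac{178 + 228}{-138 - 258} b{\left(2,10 \right)} = \frac{178 + 228}{-138 - 258} \cdot 10 \cdot 2 = \frac{406}{-396} \cdot 20 = 406 \left(- \frac{1}{396}\right) 20 = \left(- \frac{203}{198}\right) 20 = - \frac{2030}{99}$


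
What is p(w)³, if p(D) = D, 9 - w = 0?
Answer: 729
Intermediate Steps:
w = 9 (w = 9 - 1*0 = 9 + 0 = 9)
p(w)³ = 9³ = 729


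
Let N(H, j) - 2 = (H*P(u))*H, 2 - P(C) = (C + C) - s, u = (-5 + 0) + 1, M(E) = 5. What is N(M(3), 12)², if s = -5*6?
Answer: 248004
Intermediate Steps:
s = -30
u = -4 (u = -5 + 1 = -4)
P(C) = -28 - 2*C (P(C) = 2 - ((C + C) - 1*(-30)) = 2 - (2*C + 30) = 2 - (30 + 2*C) = 2 + (-30 - 2*C) = -28 - 2*C)
N(H, j) = 2 - 20*H² (N(H, j) = 2 + (H*(-28 - 2*(-4)))*H = 2 + (H*(-28 + 8))*H = 2 + (H*(-20))*H = 2 + (-20*H)*H = 2 - 20*H²)
N(M(3), 12)² = (2 - 20*5²)² = (2 - 20*25)² = (2 - 500)² = (-498)² = 248004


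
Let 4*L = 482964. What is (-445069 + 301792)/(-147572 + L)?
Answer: 143277/26831 ≈ 5.3400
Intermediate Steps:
L = 120741 (L = (¼)*482964 = 120741)
(-445069 + 301792)/(-147572 + L) = (-445069 + 301792)/(-147572 + 120741) = -143277/(-26831) = -143277*(-1/26831) = 143277/26831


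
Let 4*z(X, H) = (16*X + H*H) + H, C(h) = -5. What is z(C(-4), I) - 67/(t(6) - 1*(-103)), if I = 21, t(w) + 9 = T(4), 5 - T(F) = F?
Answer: 18011/190 ≈ 94.795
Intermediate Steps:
T(F) = 5 - F
t(w) = -8 (t(w) = -9 + (5 - 1*4) = -9 + (5 - 4) = -9 + 1 = -8)
z(X, H) = 4*X + H/4 + H**2/4 (z(X, H) = ((16*X + H*H) + H)/4 = ((16*X + H**2) + H)/4 = ((H**2 + 16*X) + H)/4 = (H + H**2 + 16*X)/4 = 4*X + H/4 + H**2/4)
z(C(-4), I) - 67/(t(6) - 1*(-103)) = (4*(-5) + (1/4)*21 + (1/4)*21**2) - 67/(-8 - 1*(-103)) = (-20 + 21/4 + (1/4)*441) - 67/(-8 + 103) = (-20 + 21/4 + 441/4) - 67/95 = 191/2 + (1/95)*(-67) = 191/2 - 67/95 = 18011/190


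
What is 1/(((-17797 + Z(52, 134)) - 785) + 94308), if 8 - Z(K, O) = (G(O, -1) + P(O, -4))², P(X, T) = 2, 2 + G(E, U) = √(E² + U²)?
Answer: 1/57777 ≈ 1.7308e-5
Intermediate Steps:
G(E, U) = -2 + √(E² + U²)
Z(K, O) = 7 - O² (Z(K, O) = 8 - ((-2 + √(O² + (-1)²)) + 2)² = 8 - ((-2 + √(O² + 1)) + 2)² = 8 - ((-2 + √(1 + O²)) + 2)² = 8 - (√(1 + O²))² = 8 - (1 + O²) = 8 + (-1 - O²) = 7 - O²)
1/(((-17797 + Z(52, 134)) - 785) + 94308) = 1/(((-17797 + (7 - 1*134²)) - 785) + 94308) = 1/(((-17797 + (7 - 1*17956)) - 785) + 94308) = 1/(((-17797 + (7 - 17956)) - 785) + 94308) = 1/(((-17797 - 17949) - 785) + 94308) = 1/((-35746 - 785) + 94308) = 1/(-36531 + 94308) = 1/57777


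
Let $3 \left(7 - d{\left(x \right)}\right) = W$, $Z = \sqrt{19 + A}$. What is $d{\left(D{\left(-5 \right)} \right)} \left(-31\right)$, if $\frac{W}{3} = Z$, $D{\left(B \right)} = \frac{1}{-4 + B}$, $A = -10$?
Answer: $-124$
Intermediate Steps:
$Z = 3$ ($Z = \sqrt{19 - 10} = \sqrt{9} = 3$)
$W = 9$ ($W = 3 \cdot 3 = 9$)
$d{\left(x \right)} = 4$ ($d{\left(x \right)} = 7 - 3 = 4$)
$d{\left(D{\left(-5 \right)} \right)} \left(-31\right) = 4 \left(-31\right) = -124$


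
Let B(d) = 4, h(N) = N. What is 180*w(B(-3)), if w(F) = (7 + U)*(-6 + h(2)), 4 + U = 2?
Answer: -3600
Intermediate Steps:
U = -2 (U = -4 + 2 = -2)
w(F) = -20 (w(F) = (7 - 2)*(-6 + 2) = 5*(-4) = -20)
180*w(B(-3)) = 180*(-20) = -3600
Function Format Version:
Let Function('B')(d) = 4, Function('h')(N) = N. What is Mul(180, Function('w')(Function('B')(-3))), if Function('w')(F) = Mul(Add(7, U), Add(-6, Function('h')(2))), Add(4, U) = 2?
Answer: -3600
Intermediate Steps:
U = -2 (U = Add(-4, 2) = -2)
Function('w')(F) = -20 (Function('w')(F) = Mul(Add(7, -2), Add(-6, 2)) = Mul(5, -4) = -20)
Mul(180, Function('w')(Function('B')(-3))) = Mul(180, -20) = -3600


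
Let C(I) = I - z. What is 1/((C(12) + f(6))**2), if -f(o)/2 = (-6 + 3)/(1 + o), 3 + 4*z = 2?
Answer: 784/134689 ≈ 0.0058208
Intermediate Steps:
z = -1/4 (z = -3/4 + (1/4)*2 = -3/4 + 1/2 = -1/4 ≈ -0.25000)
f(o) = 6/(1 + o) (f(o) = -2*(-6 + 3)/(1 + o) = -(-6)/(1 + o) = 6/(1 + o))
C(I) = 1/4 + I (C(I) = I - 1*(-1/4) = I + 1/4 = 1/4 + I)
1/((C(12) + f(6))**2) = 1/(((1/4 + 12) + 6/(1 + 6))**2) = 1/((49/4 + 6/7)**2) = 1/((367/28)**2) = 1/(134689/784) = 784/134689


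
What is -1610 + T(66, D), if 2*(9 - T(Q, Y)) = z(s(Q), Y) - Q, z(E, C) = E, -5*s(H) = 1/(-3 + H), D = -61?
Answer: -987839/630 ≈ -1568.0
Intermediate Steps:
s(H) = -1/(5*(-3 + H))
T(Q, Y) = 9 + Q/2 + 1/(2*(-15 + 5*Q)) (T(Q, Y) = 9 - (-1/(-15 + 5*Q) - Q)/2 = 9 - (-Q - 1/(-15 + 5*Q))/2 = 9 + (Q/2 + 1/(2*(-15 + 5*Q))) = 9 + Q/2 + 1/(2*(-15 + 5*Q)))
-1610 + T(66, D) = -1610 + (1 + 5*(-3 + 66)*(18 + 66))/(10*(-3 + 66)) = -1610 + (⅒)*(1 + 5*63*84)/63 = -1610 + (⅒)*(1/63)*(1 + 26460) = -1610 + (⅒)*(1/63)*26461 = -1610 + 26461/630 = -987839/630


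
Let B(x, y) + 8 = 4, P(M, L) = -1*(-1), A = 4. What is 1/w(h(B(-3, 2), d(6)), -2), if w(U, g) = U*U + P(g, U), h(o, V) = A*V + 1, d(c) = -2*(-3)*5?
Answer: 1/14642 ≈ 6.8297e-5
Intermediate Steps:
P(M, L) = 1
B(x, y) = -4 (B(x, y) = -8 + 4 = -4)
d(c) = 30 (d(c) = 6*5 = 30)
h(o, V) = 1 + 4*V (h(o, V) = 4*V + 1 = 1 + 4*V)
w(U, g) = 1 + U**2 (w(U, g) = U*U + 1 = U**2 + 1 = 1 + U**2)
1/w(h(B(-3, 2), d(6)), -2) = 1/(1 + (1 + 4*30)**2) = 1/(1 + (1 + 120)**2) = 1/(1 + 121**2) = 1/(1 + 14641) = 1/14642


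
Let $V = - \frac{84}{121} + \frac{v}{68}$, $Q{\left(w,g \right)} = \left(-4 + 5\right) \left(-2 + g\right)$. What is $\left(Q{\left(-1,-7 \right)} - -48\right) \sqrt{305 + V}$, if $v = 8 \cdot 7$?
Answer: $\frac{117 \sqrt{1185563}}{187} \approx 681.25$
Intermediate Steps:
$Q{\left(w,g \right)} = -2 + g$ ($Q{\left(w,g \right)} = 1 \left(-2 + g\right) = -2 + g$)
$v = 56$
$V = \frac{266}{2057}$ ($V = - \frac{84}{121} + \frac{56}{68} = \left(-84\right) \frac{1}{121} + 56 \cdot \frac{1}{68} = - \frac{84}{121} + \frac{14}{17} = \frac{266}{2057} \approx 0.12931$)
$\left(Q{\left(-1,-7 \right)} - -48\right) \sqrt{305 + V} = \left(\left(-2 - 7\right) - -48\right) \sqrt{305 + \frac{266}{2057}} = \left(-9 + 48\right) \sqrt{\frac{627651}{2057}} = 39 \frac{3 \sqrt{1185563}}{187} = \frac{117 \sqrt{1185563}}{187}$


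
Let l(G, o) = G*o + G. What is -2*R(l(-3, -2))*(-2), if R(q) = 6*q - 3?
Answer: 60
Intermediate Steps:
l(G, o) = G + G*o
R(q) = -3 + 6*q
-2*R(l(-3, -2))*(-2) = -2*(-3 + 6*(-3*(1 - 2)))*(-2) = -2*(-3 + 6*(-3*(-1)))*(-2) = -2*(-3 + 6*3)*(-2) = -2*(-3 + 18)*(-2) = -2*15*(-2) = -30*(-2) = 60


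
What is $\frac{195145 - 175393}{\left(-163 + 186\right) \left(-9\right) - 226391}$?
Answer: $- \frac{9876}{113299} \approx -0.087168$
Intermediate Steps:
$\frac{195145 - 175393}{\left(-163 + 186\right) \left(-9\right) - 226391} = \frac{19752}{23 \left(-9\right) - 226391} = \frac{19752}{-207 - 226391} = \frac{19752}{-226598} = 19752 \left(- \frac{1}{226598}\right) = - \frac{9876}{113299}$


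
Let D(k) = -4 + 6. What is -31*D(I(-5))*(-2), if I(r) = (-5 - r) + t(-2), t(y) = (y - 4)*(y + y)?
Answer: 124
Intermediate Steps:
t(y) = 2*y*(-4 + y) (t(y) = (-4 + y)*(2*y) = 2*y*(-4 + y))
I(r) = 19 - r (I(r) = (-5 - r) + 2*(-2)*(-4 - 2) = (-5 - r) + 2*(-2)*(-6) = (-5 - r) + 24 = 19 - r)
D(k) = 2
-31*D(I(-5))*(-2) = -31*2*(-2) = -62*(-2) = 124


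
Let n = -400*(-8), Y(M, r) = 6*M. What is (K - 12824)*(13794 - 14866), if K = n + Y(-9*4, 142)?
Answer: 10548480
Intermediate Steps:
n = 3200
K = 2984 (K = 3200 + 6*(-9*4) = 3200 + 6*(-36) = 3200 - 216 = 2984)
(K - 12824)*(13794 - 14866) = (2984 - 12824)*(13794 - 14866) = -9840*(-1072) = 10548480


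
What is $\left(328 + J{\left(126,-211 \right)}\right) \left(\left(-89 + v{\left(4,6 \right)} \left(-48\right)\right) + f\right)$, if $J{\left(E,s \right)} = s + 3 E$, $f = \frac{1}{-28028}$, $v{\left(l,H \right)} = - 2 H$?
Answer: $\frac{614233575}{2548} \approx 2.4107 \cdot 10^{5}$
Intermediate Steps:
$f = - \frac{1}{28028} \approx -3.5679 \cdot 10^{-5}$
$\left(328 + J{\left(126,-211 \right)}\right) \left(\left(-89 + v{\left(4,6 \right)} \left(-48\right)\right) + f\right) = \left(328 + \left(-211 + 3 \cdot 126\right)\right) \left(\left(-89 + \left(-2\right) 6 \left(-48\right)\right) - \frac{1}{28028}\right) = \left(328 + \left(-211 + 378\right)\right) \left(\left(-89 - -576\right) - \frac{1}{28028}\right) = \left(328 + 167\right) \left(\left(-89 + 576\right) - \frac{1}{28028}\right) = 495 \left(487 - \frac{1}{28028}\right) = 495 \cdot \frac{13649635}{28028} = \frac{614233575}{2548}$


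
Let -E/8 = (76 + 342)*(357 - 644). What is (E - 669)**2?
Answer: 919794165481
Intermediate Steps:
E = 959728 (E = -8*(76 + 342)*(357 - 644) = -3344*(-287) = -8*(-119966) = 959728)
(E - 669)**2 = (959728 - 669)**2 = 959059**2 = 919794165481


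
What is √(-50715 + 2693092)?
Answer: √2642377 ≈ 1625.5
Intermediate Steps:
√(-50715 + 2693092) = √2642377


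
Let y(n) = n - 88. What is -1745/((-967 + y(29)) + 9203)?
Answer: -1745/8177 ≈ -0.21340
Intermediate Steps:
y(n) = -88 + n
-1745/((-967 + y(29)) + 9203) = -1745/((-967 + (-88 + 29)) + 9203) = -1745/((-967 - 59) + 9203) = -1745/(-1026 + 9203) = -1745/8177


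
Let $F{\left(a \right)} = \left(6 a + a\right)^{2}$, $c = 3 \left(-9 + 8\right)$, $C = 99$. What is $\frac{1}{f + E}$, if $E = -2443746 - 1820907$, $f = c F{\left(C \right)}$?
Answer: $- \frac{1}{5705400} \approx -1.7527 \cdot 10^{-7}$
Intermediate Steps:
$c = -3$ ($c = 3 \left(-1\right) = -3$)
$F{\left(a \right)} = 49 a^{2}$ ($F{\left(a \right)} = \left(7 a\right)^{2} = 49 a^{2}$)
$f = -1440747$ ($f = - 3 \cdot 49 \cdot 99^{2} = - 3 \cdot 49 \cdot 9801 = \left(-3\right) 480249 = -1440747$)
$E = -4264653$
$\frac{1}{f + E} = \frac{1}{-1440747 - 4264653} = \frac{1}{-5705400} = - \frac{1}{5705400}$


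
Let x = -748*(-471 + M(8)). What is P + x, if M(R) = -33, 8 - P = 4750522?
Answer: -4373522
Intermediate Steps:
P = -4750514 (P = 8 - 1*4750522 = 8 - 4750522 = -4750514)
x = 376992 (x = -748*(-471 - 33) = -748*(-504) = 376992)
P + x = -4750514 + 376992 = -4373522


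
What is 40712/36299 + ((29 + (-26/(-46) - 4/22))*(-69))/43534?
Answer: 9343188995/8691323663 ≈ 1.0750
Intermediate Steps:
40712/36299 + ((29 + (-26/(-46) - 4/22))*(-69))/43534 = 40712*(1/36299) + ((29 + (-26*(-1/46) - 4*1/22))*(-69))*(1/43534) = 40712/36299 + ((29 + (13/23 - 2/11))*(-69))*(1/43534) = 40712/36299 + ((29 + 97/253)*(-69))*(1/43534) = 40712/36299 + ((7434/253)*(-69))*(1/43534) = 40712/36299 - 22302/11*1/43534 = 40712/36299 - 11151/239437 = 9343188995/8691323663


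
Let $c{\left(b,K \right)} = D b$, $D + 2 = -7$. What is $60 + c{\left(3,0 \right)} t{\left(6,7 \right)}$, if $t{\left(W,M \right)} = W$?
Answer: $-102$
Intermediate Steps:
$D = -9$ ($D = -2 - 7 = -9$)
$c{\left(b,K \right)} = - 9 b$
$60 + c{\left(3,0 \right)} t{\left(6,7 \right)} = 60 + \left(-9\right) 3 \cdot 6 = 60 - 162 = -102$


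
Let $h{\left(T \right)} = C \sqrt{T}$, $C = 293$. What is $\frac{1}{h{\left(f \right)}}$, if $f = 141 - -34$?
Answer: $\frac{\sqrt{7}}{10255} \approx 0.000258$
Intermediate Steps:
$f = 175$ ($f = 141 + 34 = 175$)
$h{\left(T \right)} = 293 \sqrt{T}$
$\frac{1}{h{\left(f \right)}} = \frac{1}{293 \sqrt{175}} = \frac{1}{293 \cdot 5 \sqrt{7}} = \frac{1}{1465 \sqrt{7}} = \frac{\sqrt{7}}{10255}$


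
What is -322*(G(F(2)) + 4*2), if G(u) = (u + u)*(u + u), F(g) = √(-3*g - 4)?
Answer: 10304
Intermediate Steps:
F(g) = √(-4 - 3*g)
G(u) = 4*u² (G(u) = (2*u)*(2*u) = 4*u²)
-322*(G(F(2)) + 4*2) = -322*(4*(√(-4 - 3*2))² + 4*2) = -322*(4*(√(-4 - 6))² + 8) = -322*(4*(√(-10))² + 8) = -322*(4*(I*√10)² + 8) = -322*(4*(-10) + 8) = -322*(-40 + 8) = -322*(-32) = 10304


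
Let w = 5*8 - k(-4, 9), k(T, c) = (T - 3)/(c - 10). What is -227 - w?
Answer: -260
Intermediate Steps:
k(T, c) = (-3 + T)/(-10 + c)
w = 33 (w = 5*8 - (-3 - 4)/(-10 + 9) = 40 - (-7)/(-1) = 40 - (-1)*(-7) = 40 - 1*7 = 40 - 7 = 33)
-227 - w = -227 - 1*33 = -227 - 33 = -260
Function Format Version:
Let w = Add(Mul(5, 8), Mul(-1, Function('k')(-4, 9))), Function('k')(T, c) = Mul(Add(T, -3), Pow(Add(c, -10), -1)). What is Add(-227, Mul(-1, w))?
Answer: -260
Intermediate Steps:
Function('k')(T, c) = Mul(Pow(Add(-10, c), -1), Add(-3, T)) (Function('k')(T, c) = Mul(Add(-3, T), Pow(Add(-10, c), -1)) = Mul(Pow(Add(-10, c), -1), Add(-3, T)))
w = 33 (w = Add(Mul(5, 8), Mul(-1, Mul(Pow(Add(-10, 9), -1), Add(-3, -4)))) = Add(40, Mul(-1, Mul(Pow(-1, -1), -7))) = Add(40, Mul(-1, Mul(-1, -7))) = Add(40, Mul(-1, 7)) = Add(40, -7) = 33)
Add(-227, Mul(-1, w)) = Add(-227, Mul(-1, 33)) = Add(-227, -33) = -260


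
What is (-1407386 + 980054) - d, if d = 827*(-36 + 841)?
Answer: -1093067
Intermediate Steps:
d = 665735 (d = 827*805 = 665735)
(-1407386 + 980054) - d = (-1407386 + 980054) - 1*665735 = -427332 - 665735 = -1093067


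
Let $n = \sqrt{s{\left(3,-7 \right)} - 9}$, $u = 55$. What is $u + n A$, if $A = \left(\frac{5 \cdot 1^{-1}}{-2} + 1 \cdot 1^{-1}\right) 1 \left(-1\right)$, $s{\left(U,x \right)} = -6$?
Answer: $55 + \frac{3 i \sqrt{15}}{2} \approx 55.0 + 5.8095 i$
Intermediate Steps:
$n = i \sqrt{15}$ ($n = \sqrt{-6 - 9} = \sqrt{-15} = i \sqrt{15} \approx 3.873 i$)
$A = \frac{3}{2}$ ($A = \left(5 \cdot 1 \left(- \frac{1}{2}\right) + 1 \cdot 1\right) 1 \left(-1\right) = \left(5 \left(- \frac{1}{2}\right) + 1\right) 1 \left(-1\right) = \left(- \frac{5}{2} + 1\right) 1 \left(-1\right) = \left(- \frac{3}{2}\right) 1 \left(-1\right) = \left(- \frac{3}{2}\right) \left(-1\right) = \frac{3}{2} \approx 1.5$)
$u + n A = 55 + i \sqrt{15} \cdot \frac{3}{2} = 55 + \frac{3 i \sqrt{15}}{2}$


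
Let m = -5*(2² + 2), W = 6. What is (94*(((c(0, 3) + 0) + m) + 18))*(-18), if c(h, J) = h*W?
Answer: 20304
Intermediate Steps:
c(h, J) = 6*h (c(h, J) = h*6 = 6*h)
m = -30 (m = -5*(4 + 2) = -5*6 = -30)
(94*(((c(0, 3) + 0) + m) + 18))*(-18) = (94*(((6*0 + 0) - 30) + 18))*(-18) = (94*(((0 + 0) - 30) + 18))*(-18) = (94*((0 - 30) + 18))*(-18) = (94*(-30 + 18))*(-18) = (94*(-12))*(-18) = -1128*(-18) = 20304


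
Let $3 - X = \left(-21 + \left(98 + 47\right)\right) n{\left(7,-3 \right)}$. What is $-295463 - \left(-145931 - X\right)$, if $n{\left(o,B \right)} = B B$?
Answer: $-150645$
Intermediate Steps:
$n{\left(o,B \right)} = B^{2}$
$X = -1113$ ($X = 3 - \left(-21 + \left(98 + 47\right)\right) \left(-3\right)^{2} = 3 - \left(-21 + 145\right) 9 = 3 - 124 \cdot 9 = 3 - 1116 = -1113$)
$-295463 - \left(-145931 - X\right) = -295463 - \left(-145931 - -1113\right) = -295463 - \left(-145931 + 1113\right) = -295463 - -144818 = -295463 + 144818 = -150645$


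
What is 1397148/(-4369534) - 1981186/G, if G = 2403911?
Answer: -6007739516576/5251985423737 ≈ -1.1439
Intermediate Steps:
1397148/(-4369534) - 1981186/G = 1397148/(-4369534) - 1981186/2403911 = 1397148*(-1/4369534) - 1981186*1/2403911 = -698574/2184767 - 1981186/2403911 = -6007739516576/5251985423737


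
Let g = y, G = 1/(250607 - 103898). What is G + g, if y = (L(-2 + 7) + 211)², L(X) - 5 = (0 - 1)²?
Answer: 6908380102/146709 ≈ 47089.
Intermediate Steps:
L(X) = 6 (L(X) = 5 + (0 - 1)² = 5 + (-1)² = 5 + 1 = 6)
y = 47089 (y = (6 + 211)² = 217² = 47089)
G = 1/146709 ≈ 6.8162e-6
g = 47089
G + g = 1/146709 + 47089 = 6908380102/146709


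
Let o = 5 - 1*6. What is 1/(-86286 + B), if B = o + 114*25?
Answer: -1/83437 ≈ -1.1985e-5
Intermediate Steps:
o = -1 (o = 5 - 6 = -1)
B = 2849 (B = -1 + 114*25 = -1 + 2850 = 2849)
1/(-86286 + B) = 1/(-86286 + 2849) = 1/(-83437) = -1/83437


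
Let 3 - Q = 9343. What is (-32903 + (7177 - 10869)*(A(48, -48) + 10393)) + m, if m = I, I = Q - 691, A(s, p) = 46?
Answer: -38583722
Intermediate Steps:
Q = -9340 (Q = 3 - 1*9343 = 3 - 9343 = -9340)
I = -10031 (I = -9340 - 691 = -10031)
m = -10031
(-32903 + (7177 - 10869)*(A(48, -48) + 10393)) + m = (-32903 + (7177 - 10869)*(46 + 10393)) - 10031 = (-32903 - 3692*10439) - 10031 = (-32903 - 38540788) - 10031 = -38573691 - 10031 = -38583722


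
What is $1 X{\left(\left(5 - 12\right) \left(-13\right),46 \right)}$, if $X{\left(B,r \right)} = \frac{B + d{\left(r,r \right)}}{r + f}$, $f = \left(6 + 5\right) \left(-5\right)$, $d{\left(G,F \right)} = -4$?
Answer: $- \frac{29}{3} \approx -9.6667$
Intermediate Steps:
$f = -55$ ($f = 11 \left(-5\right) = -55$)
$X{\left(B,r \right)} = \frac{-4 + B}{-55 + r}$ ($X{\left(B,r \right)} = \frac{B - 4}{r - 55} = \frac{-4 + B}{-55 + r}$)
$1 X{\left(\left(5 - 12\right) \left(-13\right),46 \right)} = 1 \frac{-4 + \left(5 - 12\right) \left(-13\right)}{-55 + 46} = 1 \frac{-4 + \left(5 - 12\right) \left(-13\right)}{-9} = 1 \left(- \frac{-4 - -91}{9}\right) = 1 \left(- \frac{-4 + 91}{9}\right) = 1 \left(\left(- \frac{1}{9}\right) 87\right) = 1 \left(- \frac{29}{3}\right) = - \frac{29}{3}$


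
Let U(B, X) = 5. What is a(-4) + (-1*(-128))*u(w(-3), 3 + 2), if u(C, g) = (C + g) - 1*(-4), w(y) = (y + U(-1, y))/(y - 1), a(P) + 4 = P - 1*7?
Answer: 1073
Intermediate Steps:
a(P) = -11 + P (a(P) = -4 + (P - 1*7) = -4 + (P - 7) = -4 + (-7 + P) = -11 + P)
w(y) = (5 + y)/(-1 + y) (w(y) = (y + 5)/(y - 1) = (5 + y)/(-1 + y))
u(C, g) = 4 + C + g (u(C, g) = (C + g) + 4 = 4 + C + g)
a(-4) + (-1*(-128))*u(w(-3), 3 + 2) = (-11 - 4) + (-1*(-128))*(4 + (5 - 3)/(-1 - 3) + (3 + 2)) = -15 + 128*(4 + 2/(-4) + 5) = -15 + 128*(4 - 1/4*2 + 5) = -15 + 128*(4 - 1/2 + 5) = -15 + 128*(17/2) = -15 + 1088 = 1073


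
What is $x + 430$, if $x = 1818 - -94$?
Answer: $2342$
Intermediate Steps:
$x = 1912$ ($x = 1818 + 94 = 1912$)
$x + 430 = 1912 + 430 = 2342$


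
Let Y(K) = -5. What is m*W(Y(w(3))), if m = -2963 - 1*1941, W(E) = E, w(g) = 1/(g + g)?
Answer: 24520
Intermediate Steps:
w(g) = 1/(2*g)
m = -4904 (m = -2963 - 1941 = -4904)
m*W(Y(w(3))) = -4904*(-5) = 24520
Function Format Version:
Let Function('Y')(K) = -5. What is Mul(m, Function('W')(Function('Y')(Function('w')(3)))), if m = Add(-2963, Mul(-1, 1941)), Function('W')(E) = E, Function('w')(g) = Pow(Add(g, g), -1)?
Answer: 24520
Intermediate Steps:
Function('w')(g) = Mul(Rational(1, 2), Pow(g, -1)) (Function('w')(g) = Pow(Mul(2, g), -1) = Mul(Rational(1, 2), Pow(g, -1)))
m = -4904 (m = Add(-2963, -1941) = -4904)
Mul(m, Function('W')(Function('Y')(Function('w')(3)))) = Mul(-4904, -5) = 24520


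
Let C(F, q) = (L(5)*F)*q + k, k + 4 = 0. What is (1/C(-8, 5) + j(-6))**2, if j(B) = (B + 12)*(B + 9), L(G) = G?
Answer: 13476241/41616 ≈ 323.82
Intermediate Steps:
k = -4 (k = -4 + 0 = -4)
j(B) = (9 + B)*(12 + B) (j(B) = (12 + B)*(9 + B) = (9 + B)*(12 + B))
C(F, q) = -4 + 5*F*q (C(F, q) = (5*F)*q - 4 = 5*F*q - 4 = -4 + 5*F*q)
(1/C(-8, 5) + j(-6))**2 = (1/(-4 + 5*(-8)*5) + (108 + (-6)**2 + 21*(-6)))**2 = (1/(-4 - 200) + (108 + 36 - 126))**2 = (1/(-204) + 18)**2 = (-1/204 + 18)**2 = (3671/204)**2 = 13476241/41616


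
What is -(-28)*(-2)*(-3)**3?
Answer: 1512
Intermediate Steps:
-(-28)*(-2)*(-3)**3 = -4*14*(-27) = -56*(-27) = 1512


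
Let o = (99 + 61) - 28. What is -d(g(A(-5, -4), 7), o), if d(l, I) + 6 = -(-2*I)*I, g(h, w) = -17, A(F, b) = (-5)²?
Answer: -34842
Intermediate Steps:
A(F, b) = 25
o = 132 (o = 160 - 28 = 132)
d(l, I) = -6 + 2*I² (d(l, I) = -6 - (-2*I)*I = -6 - (-2)*I² = -6 + 2*I²)
-d(g(A(-5, -4), 7), o) = -(-6 + 2*132²) = -(-6 + 2*17424) = -(-6 + 34848) = -1*34842 = -34842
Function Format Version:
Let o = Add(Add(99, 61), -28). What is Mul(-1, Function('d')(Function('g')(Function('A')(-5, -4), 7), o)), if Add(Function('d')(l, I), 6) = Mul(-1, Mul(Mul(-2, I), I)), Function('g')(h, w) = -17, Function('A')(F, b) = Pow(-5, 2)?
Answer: -34842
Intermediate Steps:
Function('A')(F, b) = 25
o = 132 (o = Add(160, -28) = 132)
Function('d')(l, I) = Add(-6, Mul(2, Pow(I, 2))) (Function('d')(l, I) = Add(-6, Mul(-1, Mul(Mul(-2, I), I))) = Add(-6, Mul(-1, Mul(-2, Pow(I, 2)))) = Add(-6, Mul(2, Pow(I, 2))))
Mul(-1, Function('d')(Function('g')(Function('A')(-5, -4), 7), o)) = Mul(-1, Add(-6, Mul(2, Pow(132, 2)))) = Mul(-1, Add(-6, Mul(2, 17424))) = Mul(-1, Add(-6, 34848)) = Mul(-1, 34842) = -34842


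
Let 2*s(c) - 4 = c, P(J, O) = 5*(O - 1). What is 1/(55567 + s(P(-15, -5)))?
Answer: 1/55554 ≈ 1.8001e-5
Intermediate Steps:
P(J, O) = -5 + 5*O (P(J, O) = 5*(-1 + O) = -5 + 5*O)
s(c) = 2 + c/2
1/(55567 + s(P(-15, -5))) = 1/(55567 + (2 + (-5 + 5*(-5))/2)) = 1/(55567 + (2 + (-5 - 25)/2)) = 1/(55567 + (2 + (1/2)*(-30))) = 1/(55567 + (2 - 15)) = 1/(55567 - 13) = 1/55554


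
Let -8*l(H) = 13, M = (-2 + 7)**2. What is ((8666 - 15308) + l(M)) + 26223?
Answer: 156635/8 ≈ 19579.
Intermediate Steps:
M = 25 (M = 5**2 = 25)
l(H) = -13/8 (l(H) = -1/8*13 = -13/8)
((8666 - 15308) + l(M)) + 26223 = ((8666 - 15308) - 13/8) + 26223 = (-6642 - 13/8) + 26223 = -53149/8 + 26223 = 156635/8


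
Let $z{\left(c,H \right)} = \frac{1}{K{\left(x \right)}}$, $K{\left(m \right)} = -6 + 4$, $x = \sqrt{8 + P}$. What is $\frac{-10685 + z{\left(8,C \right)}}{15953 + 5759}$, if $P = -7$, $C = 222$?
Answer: $- \frac{21371}{43424} \approx -0.49215$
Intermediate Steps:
$x = 1$ ($x = \sqrt{8 - 7} = \sqrt{1} = 1$)
$K{\left(m \right)} = -2$
$z{\left(c,H \right)} = - \frac{1}{2}$ ($z{\left(c,H \right)} = \frac{1}{-2} = - \frac{1}{2}$)
$\frac{-10685 + z{\left(8,C \right)}}{15953 + 5759} = \frac{-10685 - \frac{1}{2}}{15953 + 5759} = - \frac{21371}{2 \cdot 21712} = \left(- \frac{21371}{2}\right) \frac{1}{21712} = - \frac{21371}{43424}$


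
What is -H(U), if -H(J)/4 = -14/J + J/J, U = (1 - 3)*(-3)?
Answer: -16/3 ≈ -5.3333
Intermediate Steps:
U = 6 (U = -2*(-3) = 6)
H(J) = -4 + 56/J (H(J) = -4*(-14/J + J/J) = -4*(-14/J + 1) = -4*(1 - 14/J) = -4 + 56/J)
-H(U) = -(-4 + 56/6) = -(-4 + 56*(⅙)) = -(-4 + 28/3) = -1*16/3 = -16/3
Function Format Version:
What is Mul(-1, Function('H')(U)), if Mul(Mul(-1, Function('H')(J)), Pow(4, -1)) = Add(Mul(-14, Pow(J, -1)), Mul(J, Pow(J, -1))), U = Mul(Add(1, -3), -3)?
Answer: Rational(-16, 3) ≈ -5.3333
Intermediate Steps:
U = 6 (U = Mul(-2, -3) = 6)
Function('H')(J) = Add(-4, Mul(56, Pow(J, -1))) (Function('H')(J) = Mul(-4, Add(Mul(-14, Pow(J, -1)), Mul(J, Pow(J, -1)))) = Mul(-4, Add(Mul(-14, Pow(J, -1)), 1)) = Mul(-4, Add(1, Mul(-14, Pow(J, -1)))) = Add(-4, Mul(56, Pow(J, -1))))
Mul(-1, Function('H')(U)) = Mul(-1, Add(-4, Mul(56, Pow(6, -1)))) = Mul(-1, Add(-4, Mul(56, Rational(1, 6)))) = Mul(-1, Add(-4, Rational(28, 3))) = Mul(-1, Rational(16, 3)) = Rational(-16, 3)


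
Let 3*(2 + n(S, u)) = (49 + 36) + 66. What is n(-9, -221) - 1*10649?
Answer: -31802/3 ≈ -10601.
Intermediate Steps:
n(S, u) = 145/3 (n(S, u) = -2 + ((49 + 36) + 66)/3 = -2 + (85 + 66)/3 = -2 + (⅓)*151 = -2 + 151/3 = 145/3)
n(-9, -221) - 1*10649 = 145/3 - 1*10649 = 145/3 - 10649 = -31802/3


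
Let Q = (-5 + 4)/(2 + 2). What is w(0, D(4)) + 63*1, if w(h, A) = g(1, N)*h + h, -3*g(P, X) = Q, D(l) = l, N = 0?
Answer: 63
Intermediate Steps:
Q = -¼ (Q = -1/4 = -1*¼ = -¼ ≈ -0.25000)
g(P, X) = 1/12 (g(P, X) = -⅓*(-¼) = 1/12)
w(h, A) = 13*h/12 (w(h, A) = h/12 + h = 13*h/12)
w(0, D(4)) + 63*1 = (13/12)*0 + 63*1 = 0 + 63 = 63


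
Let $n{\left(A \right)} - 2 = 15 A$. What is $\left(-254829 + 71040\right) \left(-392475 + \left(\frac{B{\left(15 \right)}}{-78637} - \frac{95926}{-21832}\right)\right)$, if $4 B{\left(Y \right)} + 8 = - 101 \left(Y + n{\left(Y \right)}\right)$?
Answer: $\frac{61918015513932847791}{858401492} \approx 7.2132 \cdot 10^{10}$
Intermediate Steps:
$n{\left(A \right)} = 2 + 15 A$
$B{\left(Y \right)} = - \frac{105}{2} - 404 Y$ ($B{\left(Y \right)} = -2 + \frac{\left(-101\right) \left(Y + \left(2 + 15 Y\right)\right)}{4} = -2 + \frac{\left(-101\right) \left(2 + 16 Y\right)}{4} = -2 + \frac{-202 - 1616 Y}{4} = -2 - \left(\frac{101}{2} + 404 Y\right) = - \frac{105}{2} - 404 Y$)
$\left(-254829 + 71040\right) \left(-392475 + \left(\frac{B{\left(15 \right)}}{-78637} - \frac{95926}{-21832}\right)\right) = \left(-254829 + 71040\right) \left(-392475 + \left(\frac{- \frac{105}{2} - 6060}{-78637} - \frac{95926}{-21832}\right)\right) = - 183789 \left(-392475 + \left(\left(- \frac{105}{2} - 6060\right) \left(- \frac{1}{78637}\right) - - \frac{47963}{10916}\right)\right) = - 183789 \left(-392475 + \left(\left(- \frac{12225}{2}\right) \left(- \frac{1}{78637}\right) + \frac{47963}{10916}\right)\right) = - 183789 \left(-392475 + \left(\frac{12225}{157274} + \frac{47963}{10916}\right)\right) = - 183789 \left(-392475 + \frac{3838390481}{858401492}\right) = \left(-183789\right) \left(- \frac{336897287182219}{858401492}\right) = \frac{61918015513932847791}{858401492}$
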